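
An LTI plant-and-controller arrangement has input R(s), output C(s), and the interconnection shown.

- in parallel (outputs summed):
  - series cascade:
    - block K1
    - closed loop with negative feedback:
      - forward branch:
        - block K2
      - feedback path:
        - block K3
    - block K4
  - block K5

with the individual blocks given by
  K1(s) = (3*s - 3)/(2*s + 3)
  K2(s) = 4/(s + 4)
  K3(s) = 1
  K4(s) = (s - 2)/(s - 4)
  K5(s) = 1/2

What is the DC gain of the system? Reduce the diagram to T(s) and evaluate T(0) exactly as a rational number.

[1] collapse the loop (K2 forward, K3 return); result 4/(s + 8)
[2] series reduction of K1, [K2/(1+K2*K3)], K4; result (12*s^2 - 36*s + 24)/(2*s^3 + 11*s^2 - 52*s - 96)
[3] sum the parallel branches (K1*[K2/(1+K2*K3)]*K4), K5; result (2*s^3 + 35*s^2 - 124*s - 48)/(4*s^3 + 22*s^2 - 104*s - 192)
The step-3 result is T(s). Setting s = 0: T(0) = -48/(-192) = 1/4.

Hence the answer: 1/4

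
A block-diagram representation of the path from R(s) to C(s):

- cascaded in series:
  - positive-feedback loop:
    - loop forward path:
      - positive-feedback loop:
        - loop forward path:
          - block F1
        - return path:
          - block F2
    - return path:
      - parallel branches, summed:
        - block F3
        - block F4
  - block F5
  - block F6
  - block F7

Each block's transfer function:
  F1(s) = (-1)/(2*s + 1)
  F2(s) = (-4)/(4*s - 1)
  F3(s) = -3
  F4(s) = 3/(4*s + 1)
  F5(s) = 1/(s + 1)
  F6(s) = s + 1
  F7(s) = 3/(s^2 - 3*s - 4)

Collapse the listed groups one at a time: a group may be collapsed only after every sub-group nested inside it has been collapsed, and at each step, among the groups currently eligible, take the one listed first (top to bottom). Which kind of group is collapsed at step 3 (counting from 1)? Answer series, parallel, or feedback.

Step 1: apply the feedback formula to F1, F2
Step 2: sum the parallel branches F3, F4
Step 3: collapse the loop ([F1/(1-F1*F2)] forward, (F3+F4) return)
Step 4: cascade [[F1/(1-F1*F2)]/(1-[F1/(1-F1*F2)]*(F3+F4))], F5, F6, F7
The group at step 3 is a feedback group.

Hence the answer: feedback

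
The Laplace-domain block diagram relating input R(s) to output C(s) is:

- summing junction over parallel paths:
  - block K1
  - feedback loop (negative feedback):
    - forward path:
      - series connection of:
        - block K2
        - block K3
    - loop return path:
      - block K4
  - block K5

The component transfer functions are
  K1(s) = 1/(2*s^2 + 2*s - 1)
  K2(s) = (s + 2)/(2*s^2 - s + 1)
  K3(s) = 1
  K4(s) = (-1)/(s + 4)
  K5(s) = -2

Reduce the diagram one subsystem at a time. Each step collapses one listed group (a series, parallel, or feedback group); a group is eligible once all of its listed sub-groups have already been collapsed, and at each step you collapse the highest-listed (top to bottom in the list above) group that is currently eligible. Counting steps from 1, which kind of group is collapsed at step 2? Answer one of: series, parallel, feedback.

Reducing step by step:

Step 1 - cascade K2, K3
Step 2 - collapse the loop ((K2*K3) forward, K4 return)
Step 3 - add K1, [(K2*K3)/(1+(K2*K3)*K4)], K5 (parallel)
So the answer for step 2 is feedback.

Answer: feedback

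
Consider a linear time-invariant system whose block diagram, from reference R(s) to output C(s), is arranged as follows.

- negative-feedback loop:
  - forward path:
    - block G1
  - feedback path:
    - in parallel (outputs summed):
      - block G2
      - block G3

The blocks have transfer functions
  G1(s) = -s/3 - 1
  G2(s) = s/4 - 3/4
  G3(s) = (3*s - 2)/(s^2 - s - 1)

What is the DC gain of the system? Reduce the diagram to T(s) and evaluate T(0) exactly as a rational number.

The answer is 4.

Reasoning:
[1] sum the parallel branches G2, G3, giving (s^3 - 4*s^2 + 14*s - 5)/(4*s^2 - 4*s - 4)
[2] close the feedback loop around G1, (G2+G3), giving (4*s^3 + 8*s^2 - 16*s - 12)/(s^4 - s^3 - 10*s^2 + 49*s - 3)
Evaluating the step-2 result (the overall T(s)) at s = 0 gives T(0) = -12/(-3) = 4.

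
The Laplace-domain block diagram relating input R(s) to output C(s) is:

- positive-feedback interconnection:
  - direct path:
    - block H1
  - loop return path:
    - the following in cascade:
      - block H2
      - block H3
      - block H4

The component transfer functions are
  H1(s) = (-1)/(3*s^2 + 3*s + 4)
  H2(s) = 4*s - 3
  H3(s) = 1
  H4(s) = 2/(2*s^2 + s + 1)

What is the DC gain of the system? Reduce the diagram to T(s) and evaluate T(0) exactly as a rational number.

Step 1. cascade H2, H3, H4: (8*s - 6)/(2*s^2 + s + 1)
Step 2. close the feedback loop around H1, (H2*H3*H4): (-2*s^2 - s - 1)/(6*s^4 + 9*s^3 + 14*s^2 + 15*s - 2)
That last expression is T(s); at s = 0 only the constant terms survive, so T(0) = -1/(-2) = 1/2.

Final answer: 1/2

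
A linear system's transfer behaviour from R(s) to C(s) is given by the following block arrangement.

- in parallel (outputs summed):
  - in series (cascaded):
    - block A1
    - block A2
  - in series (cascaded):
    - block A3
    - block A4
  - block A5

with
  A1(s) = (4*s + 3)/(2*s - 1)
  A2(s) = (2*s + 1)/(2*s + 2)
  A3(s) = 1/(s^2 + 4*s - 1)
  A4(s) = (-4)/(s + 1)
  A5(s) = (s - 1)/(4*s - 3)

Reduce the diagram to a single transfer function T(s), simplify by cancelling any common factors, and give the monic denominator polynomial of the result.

Step 1 - reduce the series chain A1, A2; result (8*s^2 + 10*s + 3)/(4*s^2 + 2*s - 2)
Step 2 - series reduction of A3, A4; result (-4)/(s^3 + 5*s^2 + 3*s - 1)
Step 3 - parallel reduction of (A1*A2), (A3*A4), A5; result (36*s^5 + 158*s^4 - 2*s^3 - 173*s^2 + 74*s - 17)/(16*s^5 + 60*s^4 - 46*s^3 - 46*s^2 + 38*s - 6)
No further cancellation is possible in the step-3 result, so that is T(s). Its denominator becomes monic after dividing by the leading coefficient 16.

Final answer: s^5 + 15*s^4/4 - 23*s^3/8 - 23*s^2/8 + 19*s/8 - 3/8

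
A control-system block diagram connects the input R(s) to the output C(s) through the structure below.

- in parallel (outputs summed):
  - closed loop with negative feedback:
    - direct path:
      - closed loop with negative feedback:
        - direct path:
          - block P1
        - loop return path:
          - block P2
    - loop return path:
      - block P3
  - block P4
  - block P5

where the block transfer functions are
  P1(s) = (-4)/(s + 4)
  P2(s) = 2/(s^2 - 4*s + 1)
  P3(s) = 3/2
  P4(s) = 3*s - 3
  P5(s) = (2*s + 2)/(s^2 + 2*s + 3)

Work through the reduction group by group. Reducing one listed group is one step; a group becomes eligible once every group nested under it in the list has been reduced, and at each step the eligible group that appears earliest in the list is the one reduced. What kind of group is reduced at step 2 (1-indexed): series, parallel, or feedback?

Step 1: close the feedback loop around P1, P2
Step 2: close the feedback loop around [P1/(1+P1*P2)], P3
Step 3: reduce the parallel group [[P1/(1+P1*P2)]/(1+[P1/(1+P1*P2)]*P3)], P4, P5
Step 2: feedback.

Therefore the answer is feedback.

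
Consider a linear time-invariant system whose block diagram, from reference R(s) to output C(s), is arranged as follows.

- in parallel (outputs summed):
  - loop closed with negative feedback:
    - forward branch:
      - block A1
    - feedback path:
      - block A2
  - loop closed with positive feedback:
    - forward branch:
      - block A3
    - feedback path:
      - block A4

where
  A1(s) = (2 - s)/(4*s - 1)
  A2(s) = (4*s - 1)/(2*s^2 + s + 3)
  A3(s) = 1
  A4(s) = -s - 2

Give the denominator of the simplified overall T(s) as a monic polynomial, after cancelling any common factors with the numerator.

(1) apply the feedback formula to A1, A2 -> (-2*s^3 + 3*s^2 - s + 6)/(8*s^3 - 2*s^2 + 20*s - 5)
(2) collapse the loop (A3 forward, A4 return) -> 1/(s + 3)
(3) add [A1/(1+A1*A2)], [A3/(1-A3*A4)] (parallel) -> (-2*s^4 + 5*s^3 + 6*s^2 + 23*s + 13)/(8*s^4 + 22*s^3 + 14*s^2 + 55*s - 15)
The result of step 3 is T(s) in lowest terms. Its denominator has leading coefficient 8; dividing the denominator through by 8 makes it monic.

Therefore the answer is s^4 + 11*s^3/4 + 7*s^2/4 + 55*s/8 - 15/8.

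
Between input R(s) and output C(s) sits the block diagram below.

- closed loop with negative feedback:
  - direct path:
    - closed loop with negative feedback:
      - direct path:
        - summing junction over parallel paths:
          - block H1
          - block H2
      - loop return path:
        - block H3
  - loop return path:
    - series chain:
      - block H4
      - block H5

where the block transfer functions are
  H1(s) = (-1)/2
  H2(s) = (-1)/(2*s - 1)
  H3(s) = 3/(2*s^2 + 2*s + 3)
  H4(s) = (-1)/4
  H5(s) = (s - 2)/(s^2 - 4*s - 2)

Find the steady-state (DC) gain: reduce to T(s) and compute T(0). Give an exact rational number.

1. combine H1, H2 in parallel = (-2*s - 1)/(4*s - 2)
2. reduce the feedback loop with forward (H1+H2) and return H3 = (-4*s^3 - 6*s^2 - 8*s - 3)/(8*s^3 + 4*s^2 + 2*s - 9)
3. series reduction of H4, H5 = (2 - s)/(4*s^2 - 16*s - 8)
4. close the feedback loop around [(H1+H2)/(1+(H1+H2)*H3)], (H4*H5) = (-16*s^5 + 40*s^4 + 96*s^3 + 164*s^2 + 112*s + 24)/(32*s^5 - 108*s^4 - 122*s^3 - 104*s^2 + 115*s + 66)
Evaluating the step-4 result (the overall T(s)) at s = 0 gives T(0) = 24/66 = 4/11.

Hence the answer: 4/11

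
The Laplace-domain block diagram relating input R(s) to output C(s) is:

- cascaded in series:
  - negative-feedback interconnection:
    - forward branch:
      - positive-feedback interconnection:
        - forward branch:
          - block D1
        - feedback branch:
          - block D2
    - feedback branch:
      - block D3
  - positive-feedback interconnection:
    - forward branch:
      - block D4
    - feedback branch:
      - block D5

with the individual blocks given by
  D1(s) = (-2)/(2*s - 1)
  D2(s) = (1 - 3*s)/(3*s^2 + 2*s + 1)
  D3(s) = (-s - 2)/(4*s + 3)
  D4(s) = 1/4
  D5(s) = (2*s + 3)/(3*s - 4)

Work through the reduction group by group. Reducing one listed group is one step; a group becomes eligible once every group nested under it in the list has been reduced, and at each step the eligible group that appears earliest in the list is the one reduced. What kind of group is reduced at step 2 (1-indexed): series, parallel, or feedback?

Step 1 - feedback reduction of D1, D2
Step 2 - collapse the loop ([D1/(1-D1*D2)] forward, D3 return)
Step 3 - feedback reduction of D4, D5
Step 4 - reduce the series chain [[D1/(1-D1*D2)]/(1+[D1/(1-D1*D2)]*D3)], [D4/(1-D4*D5)]
So the answer for step 2 is feedback.

Final answer: feedback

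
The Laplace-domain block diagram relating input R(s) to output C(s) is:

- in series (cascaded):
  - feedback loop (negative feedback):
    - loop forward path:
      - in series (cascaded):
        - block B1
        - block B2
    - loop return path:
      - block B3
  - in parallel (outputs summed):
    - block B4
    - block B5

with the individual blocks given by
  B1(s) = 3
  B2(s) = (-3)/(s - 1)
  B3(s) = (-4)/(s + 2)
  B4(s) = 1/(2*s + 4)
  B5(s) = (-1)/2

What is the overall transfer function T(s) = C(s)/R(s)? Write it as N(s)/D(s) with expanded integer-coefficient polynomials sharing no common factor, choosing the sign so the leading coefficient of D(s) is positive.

Step 1 - multiply B1, B2 (series) gives (-9)/(s - 1)
Step 2 - feedback reduction of (B1*B2), B3 gives (-9*s - 18)/(s^2 + s + 34)
Step 3 - combine B4, B5 in parallel gives (-s - 1)/(2*s + 4)
Step 4 - reduce the series chain [(B1*B2)/(1+(B1*B2)*B3)], (B4+B5) - this is the overall T(s), already in the required normalized form

Hence the answer: (9*s + 9)/(2*s^2 + 2*s + 68)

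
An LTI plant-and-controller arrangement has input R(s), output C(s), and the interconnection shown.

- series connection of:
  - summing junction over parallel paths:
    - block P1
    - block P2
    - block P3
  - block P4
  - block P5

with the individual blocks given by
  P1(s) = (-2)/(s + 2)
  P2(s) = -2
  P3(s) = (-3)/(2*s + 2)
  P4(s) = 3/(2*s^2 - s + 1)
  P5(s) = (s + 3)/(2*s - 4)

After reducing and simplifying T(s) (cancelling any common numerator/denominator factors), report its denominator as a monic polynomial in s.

The answer is s^5 + s^4/2 - 4*s^3 - 3*s^2/2 - 2.

Reasoning:
Step 1 - combine P1, P2, P3 in parallel; result (-4*s^2 - 19*s - 18)/(2*s^2 + 6*s + 4)
Step 2 - combine (P1+P2+P3), P4, P5 in series; result (-12*s^3 - 93*s^2 - 225*s - 162)/(8*s^5 + 4*s^4 - 32*s^3 - 12*s^2 - 16)
T(s) is the step-2 result (common factors already cancelled). Leading coefficient of the denominator: 8. Divide through by 8 for the monic polynomial.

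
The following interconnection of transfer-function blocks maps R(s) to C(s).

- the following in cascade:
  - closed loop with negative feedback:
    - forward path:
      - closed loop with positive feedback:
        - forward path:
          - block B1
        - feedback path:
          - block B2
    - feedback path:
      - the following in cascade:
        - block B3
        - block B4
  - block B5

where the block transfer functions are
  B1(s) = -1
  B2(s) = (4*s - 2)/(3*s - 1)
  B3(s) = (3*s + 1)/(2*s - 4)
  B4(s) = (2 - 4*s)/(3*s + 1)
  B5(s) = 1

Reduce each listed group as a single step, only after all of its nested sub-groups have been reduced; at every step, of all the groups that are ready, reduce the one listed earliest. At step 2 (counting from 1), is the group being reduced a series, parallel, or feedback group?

(1) close the feedback loop around B1, B2
(2) combine B3, B4 in series
(3) close the feedback loop around [B1/(1-B1*B2)], (B3*B4)
(4) combine [[B1/(1-B1*B2)]/(1+[B1/(1-B1*B2)]*(B3*B4))], B5 in series
At step 2 the group reduced is series.

Hence the answer: series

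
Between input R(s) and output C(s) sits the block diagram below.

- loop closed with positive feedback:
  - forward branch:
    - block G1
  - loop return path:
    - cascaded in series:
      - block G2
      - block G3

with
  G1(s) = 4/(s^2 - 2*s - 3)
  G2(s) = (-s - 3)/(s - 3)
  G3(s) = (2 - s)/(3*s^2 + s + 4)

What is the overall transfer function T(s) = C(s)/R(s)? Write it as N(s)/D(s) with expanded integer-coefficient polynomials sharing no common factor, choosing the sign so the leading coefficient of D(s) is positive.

Answer: (12*s^3 - 32*s^2 + 4*s - 48)/(3*s^5 - 14*s^4 + 8*s^3 + 6*s^2 + 17*s + 60)

Working:
(1) reduce the series chain G2, G3 gives (s^2 + s - 6)/(3*s^3 - 8*s^2 + s - 12)
(2) apply the feedback formula to G1, (G2*G3); the result is T(s) itself (integer coefficients, no common factor, positive leading denominator coefficient)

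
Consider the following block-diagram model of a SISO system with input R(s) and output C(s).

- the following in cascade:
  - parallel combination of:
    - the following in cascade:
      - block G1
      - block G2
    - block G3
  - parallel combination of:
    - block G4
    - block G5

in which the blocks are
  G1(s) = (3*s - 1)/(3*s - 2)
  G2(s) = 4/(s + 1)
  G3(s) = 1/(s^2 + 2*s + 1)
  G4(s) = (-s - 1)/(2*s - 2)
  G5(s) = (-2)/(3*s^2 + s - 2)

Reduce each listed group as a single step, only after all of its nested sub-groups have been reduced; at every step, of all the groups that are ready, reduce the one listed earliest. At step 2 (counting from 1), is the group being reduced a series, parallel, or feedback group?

Step 1. cascade G1, G2
Step 2. parallel reduction of (G1*G2), G3
Step 3. combine G4, G5 in parallel
Step 4. series reduction of ((G1*G2)+G3), (G4+G5)
Step 2 collapses a parallel group.

Hence the answer: parallel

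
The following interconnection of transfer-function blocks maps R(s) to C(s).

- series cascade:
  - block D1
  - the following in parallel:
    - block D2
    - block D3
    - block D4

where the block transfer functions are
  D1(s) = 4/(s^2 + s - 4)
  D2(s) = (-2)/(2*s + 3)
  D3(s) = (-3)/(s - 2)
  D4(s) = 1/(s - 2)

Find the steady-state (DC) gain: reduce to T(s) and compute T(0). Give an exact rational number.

The answer is -1/3.

Reasoning:
Step 1 - parallel reduction of D2, D3, D4, giving (-6*s - 2)/(2*s^2 - s - 6)
Step 2 - multiply D1, (D2+D3+D4) (series), giving (-24*s - 8)/(2*s^4 + s^3 - 15*s^2 - 2*s + 24)
Step 2 gives the overall T(s). Then T(0) = -8/24 = -1/3.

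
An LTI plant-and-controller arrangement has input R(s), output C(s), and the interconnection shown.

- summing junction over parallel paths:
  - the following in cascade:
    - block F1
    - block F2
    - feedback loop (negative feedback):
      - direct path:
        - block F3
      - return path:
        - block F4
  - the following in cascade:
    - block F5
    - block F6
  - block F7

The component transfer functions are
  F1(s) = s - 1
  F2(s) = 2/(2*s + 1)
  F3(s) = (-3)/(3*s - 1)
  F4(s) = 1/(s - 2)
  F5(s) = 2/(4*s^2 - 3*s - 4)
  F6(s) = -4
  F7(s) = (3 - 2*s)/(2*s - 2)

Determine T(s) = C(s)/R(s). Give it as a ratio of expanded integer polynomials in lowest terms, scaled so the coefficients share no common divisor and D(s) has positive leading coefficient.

First reduce the diagram to T(s).

[1] feedback reduction of F3, F4 gives (6 - 3*s)/(3*s^2 - 7*s - 1)
[2] multiply F1, F2, [F3/(1+F3*F4)] (series) gives (-6*s^2 + 18*s - 12)/(6*s^3 - 11*s^2 - 9*s - 1)
[3] combine F5, F6 in series gives (-8)/(4*s^2 - 3*s - 4)
[4] combine (F1*F2*[F3/(1+F3*F4)]), (F5*F6), F7 in parallel: this yields T(s), and no further normalization is needed

Answer: (-48*s^6 + 148*s^5 - 279*s^3 + 175*s^2 + 149*s - 100)/(48*s^6 - 172*s^5 + 70*s^4 + 188*s^3 - 56*s^2 - 70*s - 8)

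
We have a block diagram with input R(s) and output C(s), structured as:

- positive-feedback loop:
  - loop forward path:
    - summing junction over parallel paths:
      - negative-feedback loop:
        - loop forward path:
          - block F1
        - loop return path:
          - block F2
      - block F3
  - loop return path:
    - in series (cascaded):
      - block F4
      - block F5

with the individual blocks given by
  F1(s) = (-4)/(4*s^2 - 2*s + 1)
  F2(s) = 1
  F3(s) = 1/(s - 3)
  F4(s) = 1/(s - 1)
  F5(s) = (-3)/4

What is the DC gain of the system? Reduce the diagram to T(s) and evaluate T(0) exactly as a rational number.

First reduce the diagram to T(s).

Step 1. feedback reduction of F1, F2 -> (-4)/(4*s^2 - 2*s - 3)
Step 2. add [F1/(1+F1*F2)], F3 (parallel) -> (4*s^2 - 6*s + 9)/(4*s^3 - 14*s^2 + 3*s + 9)
Step 3. multiply F4, F5 (series) -> (-3)/(4*s - 4)
Step 4. apply the feedback formula to ([F1/(1+F1*F2)]+F3), (F4*F5) -> (16*s^3 - 40*s^2 + 60*s - 36)/(16*s^4 - 72*s^3 + 80*s^2 + 6*s - 9)
Step 4 gives the overall T(s). Then T(0) = -36/(-9) = 4.

Answer: 4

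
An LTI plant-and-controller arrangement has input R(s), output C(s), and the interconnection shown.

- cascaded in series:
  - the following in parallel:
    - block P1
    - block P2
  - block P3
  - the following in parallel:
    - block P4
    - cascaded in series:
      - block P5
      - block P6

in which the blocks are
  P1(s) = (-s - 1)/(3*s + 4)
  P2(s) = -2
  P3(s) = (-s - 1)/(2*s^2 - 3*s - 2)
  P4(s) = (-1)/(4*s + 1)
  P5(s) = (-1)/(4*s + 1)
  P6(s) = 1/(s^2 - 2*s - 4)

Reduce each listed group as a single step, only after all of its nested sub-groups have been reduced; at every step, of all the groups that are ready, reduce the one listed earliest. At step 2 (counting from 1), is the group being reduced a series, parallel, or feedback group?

Step 1 - sum the parallel branches P1, P2
Step 2 - reduce the series chain P5, P6
Step 3 - sum the parallel branches P4, (P5*P6)
Step 4 - multiply (P1+P2), P3, (P4+(P5*P6)) (series)
Step 2 collapses a series group.

Answer: series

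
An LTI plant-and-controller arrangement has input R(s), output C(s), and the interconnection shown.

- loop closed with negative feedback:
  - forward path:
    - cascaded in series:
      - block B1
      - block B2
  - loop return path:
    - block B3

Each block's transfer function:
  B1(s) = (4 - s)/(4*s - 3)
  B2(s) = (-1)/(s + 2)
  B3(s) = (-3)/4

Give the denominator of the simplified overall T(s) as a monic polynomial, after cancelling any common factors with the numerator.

Answer: s^2 + 17*s/16 - 3/4

Working:
Step 1 - series reduction of B1, B2 = (s - 4)/(4*s^2 + 5*s - 6)
Step 2 - reduce the feedback loop with forward (B1*B2) and return B3 = (4*s - 16)/(16*s^2 + 17*s - 12)
The result of step 2 is T(s) in lowest terms. Its denominator has leading coefficient 16; dividing the denominator through by 16 makes it monic.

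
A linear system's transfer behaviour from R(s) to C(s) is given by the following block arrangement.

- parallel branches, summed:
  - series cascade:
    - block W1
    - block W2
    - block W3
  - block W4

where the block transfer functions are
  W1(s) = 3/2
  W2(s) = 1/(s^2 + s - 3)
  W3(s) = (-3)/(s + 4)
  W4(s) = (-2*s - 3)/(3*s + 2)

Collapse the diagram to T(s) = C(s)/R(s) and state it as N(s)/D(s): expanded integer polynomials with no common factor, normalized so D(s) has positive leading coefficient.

Answer: (-4*s^4 - 26*s^3 - 34*s^2 + 15*s + 54)/(6*s^4 + 34*s^3 + 26*s^2 - 68*s - 48)

Working:
Step 1 - series reduction of W1, W2, W3: (-9)/(2*s^3 + 10*s^2 + 2*s - 24)
Step 2 - add (W1*W2*W3), W4 (parallel): this yields T(s), and no further normalization is needed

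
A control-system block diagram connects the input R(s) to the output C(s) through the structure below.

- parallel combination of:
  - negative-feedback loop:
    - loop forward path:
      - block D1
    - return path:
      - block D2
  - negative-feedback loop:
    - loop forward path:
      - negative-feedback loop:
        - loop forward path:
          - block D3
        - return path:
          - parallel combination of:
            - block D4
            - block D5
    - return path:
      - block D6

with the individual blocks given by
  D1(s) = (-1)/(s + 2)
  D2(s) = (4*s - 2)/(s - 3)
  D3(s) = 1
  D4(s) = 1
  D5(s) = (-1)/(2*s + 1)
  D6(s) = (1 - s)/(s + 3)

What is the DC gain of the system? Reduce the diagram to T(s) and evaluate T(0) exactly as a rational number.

The answer is 0.

Reasoning:
[1] reduce the feedback loop with forward D1 and return D2 -> (3 - s)/(s^2 - 5*s - 4)
[2] reduce the parallel group D4, D5 -> (2*s)/(2*s + 1)
[3] collapse the loop (D3 forward, (D4+D5) return) -> (2*s + 1)/(4*s + 1)
[4] reduce the feedback loop with forward [D3/(1+D3*(D4+D5))] and return D6 -> (2*s^2 + 7*s + 3)/(2*s^2 + 14*s + 4)
[5] sum the parallel branches [D1/(1+D1*D2)], [[D3/(1+D3*(D4+D5))]/(1+[D3/(1+D3*(D4+D5))]*D6)] -> (2*s^4 - 5*s^3 - 48*s^2 - 5*s)/(2*s^4 + 4*s^3 - 74*s^2 - 76*s - 16)
That last expression is T(s); at s = 0 only the constant terms survive, so T(0) = 0/(-16) = 0.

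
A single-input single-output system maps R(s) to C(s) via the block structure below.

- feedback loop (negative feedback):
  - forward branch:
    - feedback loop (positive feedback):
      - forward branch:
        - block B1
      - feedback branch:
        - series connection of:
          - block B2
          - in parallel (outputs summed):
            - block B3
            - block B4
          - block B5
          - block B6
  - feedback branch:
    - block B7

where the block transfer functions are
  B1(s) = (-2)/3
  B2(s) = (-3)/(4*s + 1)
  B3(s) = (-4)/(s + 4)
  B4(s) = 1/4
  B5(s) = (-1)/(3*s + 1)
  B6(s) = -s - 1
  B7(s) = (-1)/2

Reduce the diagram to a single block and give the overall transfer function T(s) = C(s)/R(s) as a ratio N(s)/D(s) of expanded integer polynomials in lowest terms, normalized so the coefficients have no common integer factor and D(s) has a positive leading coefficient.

Answer: (-48*s^3 - 220*s^2 - 116*s - 16)/(96*s^3 + 437*s^2 + 265*s + 68)

Working:
Step 1. parallel reduction of B3, B4 -> (s - 12)/(4*s + 16)
Step 2. cascade B2, (B3+B4), B5, B6 -> (-3*s^2 + 33*s + 36)/(48*s^3 + 220*s^2 + 116*s + 16)
Step 3. feedback reduction of B1, (B2*(B3+B4)*B5*B6) -> (-48*s^3 - 220*s^2 - 116*s - 16)/(72*s^3 + 327*s^2 + 207*s + 60)
Step 4. close the feedback loop around [B1/(1-B1*(B2*(B3+B4)*B5*B6))], B7: this yields T(s), and no further normalization is needed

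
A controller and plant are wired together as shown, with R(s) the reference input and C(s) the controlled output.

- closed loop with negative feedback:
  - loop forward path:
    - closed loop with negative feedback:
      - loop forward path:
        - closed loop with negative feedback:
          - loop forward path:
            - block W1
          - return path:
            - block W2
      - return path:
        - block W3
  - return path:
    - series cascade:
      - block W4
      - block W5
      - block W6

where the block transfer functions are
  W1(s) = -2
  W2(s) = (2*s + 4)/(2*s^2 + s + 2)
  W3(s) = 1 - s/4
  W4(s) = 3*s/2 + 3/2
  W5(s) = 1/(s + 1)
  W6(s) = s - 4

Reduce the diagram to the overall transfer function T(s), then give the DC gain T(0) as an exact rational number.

1. collapse the loop (W1 forward, W2 return), giving (-4*s^2 - 2*s - 4)/(2*s^2 - 3*s - 6)
2. reduce the feedback loop with forward [W1/(1+W1*W2)] and return W3, giving (-8*s^2 - 4*s - 8)/(2*s^3 - 3*s^2 - 8*s - 20)
3. series reduction of W4, W5, W6, giving 3*s/2 - 6
4. apply the feedback formula to [[W1/(1+W1*W2)]/(1+[W1/(1+W1*W2)]*W3)], (W4*W5*W6), giving (8*s^2 + 4*s + 8)/(10*s^3 - 39*s^2 - 4*s - 28)
Step 4 gives the overall T(s). Then T(0) = 8/(-28) = -2/7.

Therefore the answer is -2/7.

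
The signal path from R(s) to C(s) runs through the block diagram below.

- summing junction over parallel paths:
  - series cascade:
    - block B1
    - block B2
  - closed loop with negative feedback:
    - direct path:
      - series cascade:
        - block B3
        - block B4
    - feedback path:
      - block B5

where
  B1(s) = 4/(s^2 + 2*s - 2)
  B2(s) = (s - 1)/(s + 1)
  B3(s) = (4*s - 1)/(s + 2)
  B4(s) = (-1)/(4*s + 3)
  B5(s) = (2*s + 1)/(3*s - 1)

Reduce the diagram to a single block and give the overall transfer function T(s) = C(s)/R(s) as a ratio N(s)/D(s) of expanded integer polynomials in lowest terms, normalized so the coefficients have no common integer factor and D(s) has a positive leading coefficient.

The answer is (-12*s^5 + 19*s^4 + 56*s^3 - 43*s^2 - 54*s + 22)/(12*s^6 + 57*s^5 + 68*s^4 - 14*s^3 - 57*s^2 - 10*s + 10).

Reasoning:
Step 1. cascade B1, B2; result (4*s - 4)/(s^3 + 3*s^2 - 2)
Step 2. cascade B3, B4; result (1 - 4*s)/(4*s^2 + 11*s + 6)
Step 3. feedback reduction of (B3*B4), B5; result (-12*s^2 + 7*s - 1)/(12*s^3 + 21*s^2 + 5*s - 5)
Step 4. add (B1*B2), [(B3*B4)/(1+(B3*B4)*B5)] (parallel) - this is the overall T(s), already in the required normalized form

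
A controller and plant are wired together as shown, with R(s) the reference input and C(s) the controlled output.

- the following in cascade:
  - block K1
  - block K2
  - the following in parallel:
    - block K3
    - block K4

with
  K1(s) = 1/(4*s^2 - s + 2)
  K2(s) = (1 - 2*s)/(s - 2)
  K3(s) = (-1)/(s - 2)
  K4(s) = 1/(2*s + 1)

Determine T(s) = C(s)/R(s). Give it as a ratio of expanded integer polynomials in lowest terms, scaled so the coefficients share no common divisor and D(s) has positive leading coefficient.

Step 1: combine K3, K4 in parallel = (-s - 3)/(2*s^2 - 3*s - 2)
Step 2: cascade K1, K2, (K3+K4), giving the overall T(s)

Answer: (2*s^2 + 5*s - 3)/(8*s^5 - 30*s^4 + 27*s^3 - 2*s^2 + 4*s + 8)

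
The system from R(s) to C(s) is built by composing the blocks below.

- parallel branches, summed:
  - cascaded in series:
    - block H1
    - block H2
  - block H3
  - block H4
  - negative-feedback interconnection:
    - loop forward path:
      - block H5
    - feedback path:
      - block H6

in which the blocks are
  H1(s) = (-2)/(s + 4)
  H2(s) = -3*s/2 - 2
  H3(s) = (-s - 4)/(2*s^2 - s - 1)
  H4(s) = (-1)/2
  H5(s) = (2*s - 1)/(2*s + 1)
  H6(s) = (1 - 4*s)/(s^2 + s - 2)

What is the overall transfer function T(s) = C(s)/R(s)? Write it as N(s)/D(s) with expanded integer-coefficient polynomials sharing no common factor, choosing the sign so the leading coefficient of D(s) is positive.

Reducing step by step:

[1] series reduction of H1, H2, giving (3*s + 4)/(s + 4)
[2] reduce the feedback loop with forward H5 and return H6, giving (2*s^3 + s^2 - 5*s + 2)/(2*s^3 - 5*s^2 + 3*s - 3)
[3] sum the parallel branches (H1*H2), H3, H4, [H5/(1+H5*H6)] - this is the overall T(s), already in the required normalized form

Answer: (28*s^6 - 16*s^5 - 51*s^4 - 62*s^3 + 172*s^2 - 13*s + 92)/(8*s^6 + 8*s^5 - 78*s^4 + 64*s^3 - 32*s^2 + 6*s + 24)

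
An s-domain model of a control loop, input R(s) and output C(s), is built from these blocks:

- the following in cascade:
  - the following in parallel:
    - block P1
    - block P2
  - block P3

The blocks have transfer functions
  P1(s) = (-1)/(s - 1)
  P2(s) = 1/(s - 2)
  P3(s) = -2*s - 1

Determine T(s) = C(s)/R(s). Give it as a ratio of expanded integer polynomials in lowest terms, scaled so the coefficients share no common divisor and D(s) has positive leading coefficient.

(1) reduce the parallel group P1, P2 gives 1/(s^2 - 3*s + 2)
(2) multiply (P1+P2), P3 (series); the result is T(s) itself (integer coefficients, no common factor, positive leading denominator coefficient)

Final answer: (-2*s - 1)/(s^2 - 3*s + 2)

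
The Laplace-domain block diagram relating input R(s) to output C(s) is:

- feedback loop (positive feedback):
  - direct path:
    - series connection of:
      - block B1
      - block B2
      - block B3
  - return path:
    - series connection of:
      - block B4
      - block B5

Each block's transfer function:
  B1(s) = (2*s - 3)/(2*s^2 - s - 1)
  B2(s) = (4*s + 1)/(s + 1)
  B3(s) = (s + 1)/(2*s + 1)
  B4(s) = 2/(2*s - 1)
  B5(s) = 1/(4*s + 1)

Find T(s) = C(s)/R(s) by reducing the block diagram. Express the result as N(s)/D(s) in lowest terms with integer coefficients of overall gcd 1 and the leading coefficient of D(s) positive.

Reducing step by step:

Step 1. cascade B1, B2, B3 gives (8*s^2 - 10*s - 3)/(4*s^3 - 3*s - 1)
Step 2. combine B4, B5 in series gives 2/(8*s^2 - 2*s - 1)
Step 3. close the feedback loop around (B1*B2*B3), (B4*B5) - this is the overall T(s), already in the required normalized form

Answer: (16*s^3 - 28*s^2 + 4*s + 3)/(8*s^4 - 4*s^3 - 6*s^2 - 3*s + 7)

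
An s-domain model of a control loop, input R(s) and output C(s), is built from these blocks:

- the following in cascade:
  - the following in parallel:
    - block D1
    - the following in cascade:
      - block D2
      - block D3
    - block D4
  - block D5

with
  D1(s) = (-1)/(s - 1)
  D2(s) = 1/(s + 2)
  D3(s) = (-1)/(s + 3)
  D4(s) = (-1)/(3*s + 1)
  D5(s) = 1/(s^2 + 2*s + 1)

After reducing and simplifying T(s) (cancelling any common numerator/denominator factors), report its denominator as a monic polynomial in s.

[1] series reduction of D2, D3 -> (-1)/(s^2 + 5*s + 6)
[2] add D1, (D2*D3), D4 (parallel) -> (-4*s^3 - 23*s^2 - 22*s + 1)/(3*s^4 + 13*s^3 + 7*s^2 - 17*s - 6)
[3] series reduction of (D1+(D2*D3)+D4), D5 -> (-4*s^3 - 23*s^2 - 22*s + 1)/(3*s^6 + 19*s^5 + 36*s^4 + 10*s^3 - 33*s^2 - 29*s - 6)
The result of step 3 is T(s) in lowest terms. Its denominator has leading coefficient 3; dividing the denominator through by 3 makes it monic.

Therefore the answer is s^6 + 19*s^5/3 + 12*s^4 + 10*s^3/3 - 11*s^2 - 29*s/3 - 2.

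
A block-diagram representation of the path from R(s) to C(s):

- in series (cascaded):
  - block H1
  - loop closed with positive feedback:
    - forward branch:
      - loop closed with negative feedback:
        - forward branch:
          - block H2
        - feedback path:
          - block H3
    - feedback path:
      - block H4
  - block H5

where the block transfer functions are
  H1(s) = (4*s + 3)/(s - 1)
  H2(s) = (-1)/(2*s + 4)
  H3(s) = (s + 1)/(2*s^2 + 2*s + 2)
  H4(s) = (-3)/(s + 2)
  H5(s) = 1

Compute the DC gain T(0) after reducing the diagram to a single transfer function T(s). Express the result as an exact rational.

Step 1. reduce the feedback loop with forward H2 and return H3: (-2*s^2 - 2*s - 2)/(4*s^3 + 12*s^2 + 11*s + 7)
Step 2. reduce the feedback loop with forward [H2/(1+H2*H3)] and return H4: (-2*s^3 - 6*s^2 - 6*s - 4)/(4*s^4 + 20*s^3 + 29*s^2 + 23*s + 8)
Step 3. multiply H1, [[H2/(1+H2*H3)]/(1-[H2/(1+H2*H3)]*H4)], H5 (series): (-8*s^4 - 30*s^3 - 42*s^2 - 34*s - 12)/(4*s^5 + 16*s^4 + 9*s^3 - 6*s^2 - 15*s - 8)
That last expression is T(s); at s = 0 only the constant terms survive, so T(0) = -12/(-8) = 3/2.

Therefore the answer is 3/2.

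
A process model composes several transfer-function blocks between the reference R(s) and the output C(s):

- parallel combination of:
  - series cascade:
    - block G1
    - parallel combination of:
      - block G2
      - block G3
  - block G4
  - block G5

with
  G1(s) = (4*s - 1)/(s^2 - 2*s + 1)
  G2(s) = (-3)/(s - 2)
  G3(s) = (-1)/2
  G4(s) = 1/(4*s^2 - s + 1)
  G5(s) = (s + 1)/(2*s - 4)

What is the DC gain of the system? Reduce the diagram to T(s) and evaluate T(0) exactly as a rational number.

First reduce the diagram to T(s).

1. parallel reduction of G2, G3; result (-s - 4)/(2*s - 4)
2. series reduction of G1, (G2+G3); result (-4*s^2 - 15*s + 4)/(2*s^3 - 8*s^2 + 10*s - 4)
3. sum the parallel branches (G1*(G2+G3)), G4, G5; result (4*s^5 - 21*s^4 - 56*s^3 + 23*s^2 - 11*s + 1)/(8*s^5 - 34*s^4 + 50*s^3 - 34*s^2 + 14*s - 4)
That last expression is T(s); at s = 0 only the constant terms survive, so T(0) = 1/(-4) = -1/4.

Answer: -1/4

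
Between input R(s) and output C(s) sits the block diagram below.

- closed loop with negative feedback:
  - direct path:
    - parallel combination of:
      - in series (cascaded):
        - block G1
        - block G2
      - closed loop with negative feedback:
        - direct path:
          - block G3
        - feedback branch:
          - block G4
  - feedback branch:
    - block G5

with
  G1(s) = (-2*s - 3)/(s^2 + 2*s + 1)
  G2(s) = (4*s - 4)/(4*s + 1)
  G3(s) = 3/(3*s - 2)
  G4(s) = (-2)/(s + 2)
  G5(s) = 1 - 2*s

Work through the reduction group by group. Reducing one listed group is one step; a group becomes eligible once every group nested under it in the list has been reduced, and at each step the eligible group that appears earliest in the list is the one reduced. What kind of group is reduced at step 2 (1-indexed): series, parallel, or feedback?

Reducing step by step:

1. series reduction of G1, G2
2. feedback reduction of G3, G4
3. combine (G1*G2), [G3/(1+G3*G4)] in parallel
4. reduce the feedback loop with forward ((G1*G2)+[G3/(1+G3*G4)]) and return G5
So the answer for step 2 is feedback.

Answer: feedback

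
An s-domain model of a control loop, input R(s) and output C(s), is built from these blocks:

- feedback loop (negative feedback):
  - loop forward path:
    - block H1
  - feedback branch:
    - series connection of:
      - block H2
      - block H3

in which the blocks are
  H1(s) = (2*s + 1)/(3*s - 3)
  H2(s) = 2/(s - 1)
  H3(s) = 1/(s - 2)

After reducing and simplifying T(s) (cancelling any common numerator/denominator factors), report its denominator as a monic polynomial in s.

Answer: s^3 - 4*s^2 + 19*s/3 - 4/3

Working:
(1) combine H2, H3 in series -> 2/(s^2 - 3*s + 2)
(2) apply the feedback formula to H1, (H2*H3) -> (2*s^3 - 5*s^2 + s + 2)/(3*s^3 - 12*s^2 + 19*s - 4)
Step 2 gives the fully reduced T(s), with no common factor left to cancel. The denominator's leading coefficient is 3, so divide each of its coefficients by 3 to get the monic form.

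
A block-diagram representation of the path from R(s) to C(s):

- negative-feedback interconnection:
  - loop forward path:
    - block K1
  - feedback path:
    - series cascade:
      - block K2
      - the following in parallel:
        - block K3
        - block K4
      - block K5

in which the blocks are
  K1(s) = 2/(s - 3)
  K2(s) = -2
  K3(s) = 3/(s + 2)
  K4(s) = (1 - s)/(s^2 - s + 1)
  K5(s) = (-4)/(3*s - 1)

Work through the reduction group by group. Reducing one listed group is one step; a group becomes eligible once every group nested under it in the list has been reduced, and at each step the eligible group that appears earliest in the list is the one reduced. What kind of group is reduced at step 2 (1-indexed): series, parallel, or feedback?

Step 1: combine K3, K4 in parallel
Step 2: multiply K2, (K3+K4), K5 (series)
Step 3: collapse the loop (K1 forward, (K2*(K3+K4)*K5) return)
At step 2 the group reduced is series.

Therefore the answer is series.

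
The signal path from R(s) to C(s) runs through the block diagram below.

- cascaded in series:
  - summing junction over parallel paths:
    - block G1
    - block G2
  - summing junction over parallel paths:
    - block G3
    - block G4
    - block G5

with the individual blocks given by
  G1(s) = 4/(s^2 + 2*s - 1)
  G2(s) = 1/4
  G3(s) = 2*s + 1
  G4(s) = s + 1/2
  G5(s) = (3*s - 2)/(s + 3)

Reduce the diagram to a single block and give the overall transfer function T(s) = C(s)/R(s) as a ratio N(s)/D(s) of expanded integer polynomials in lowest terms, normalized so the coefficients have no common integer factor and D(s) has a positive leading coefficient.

Answer: (6*s^4 + 39*s^3 + 149*s^2 + 415*s + 75)/(8*s^3 + 40*s^2 + 40*s - 24)

Working:
1. reduce the parallel group G1, G2; result (s^2 + 2*s + 15)/(4*s^2 + 8*s - 4)
2. add G3, G4, G5 (parallel); result (6*s^2 + 27*s + 5)/(2*s + 6)
3. series reduction of (G1+G2), (G3+G4+G5), giving the overall T(s)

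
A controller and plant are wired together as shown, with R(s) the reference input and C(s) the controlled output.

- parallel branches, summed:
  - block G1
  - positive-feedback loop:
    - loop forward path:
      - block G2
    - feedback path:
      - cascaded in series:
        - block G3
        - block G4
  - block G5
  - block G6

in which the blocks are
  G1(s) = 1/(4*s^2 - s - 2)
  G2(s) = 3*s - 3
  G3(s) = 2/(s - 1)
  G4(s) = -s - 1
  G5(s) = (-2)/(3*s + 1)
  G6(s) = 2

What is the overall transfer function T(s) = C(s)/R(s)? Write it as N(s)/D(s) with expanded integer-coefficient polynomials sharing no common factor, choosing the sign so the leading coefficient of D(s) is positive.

1. reduce the series chain G3, G4, giving (-2*s - 2)/(s - 1)
2. feedback reduction of G2, (G3*G4), giving (3*s - 3)/(6*s + 7)
3. sum the parallel branches G1, [G2/(1-G2*(G3*G4))], G5, G6 - this is the overall T(s), already in the required normalized form

Therefore the answer is (180*s^4 + 99*s^3 - 120*s^2 - 42*s + 13)/(72*s^4 + 90*s^3 - 35*s^2 - 61*s - 14).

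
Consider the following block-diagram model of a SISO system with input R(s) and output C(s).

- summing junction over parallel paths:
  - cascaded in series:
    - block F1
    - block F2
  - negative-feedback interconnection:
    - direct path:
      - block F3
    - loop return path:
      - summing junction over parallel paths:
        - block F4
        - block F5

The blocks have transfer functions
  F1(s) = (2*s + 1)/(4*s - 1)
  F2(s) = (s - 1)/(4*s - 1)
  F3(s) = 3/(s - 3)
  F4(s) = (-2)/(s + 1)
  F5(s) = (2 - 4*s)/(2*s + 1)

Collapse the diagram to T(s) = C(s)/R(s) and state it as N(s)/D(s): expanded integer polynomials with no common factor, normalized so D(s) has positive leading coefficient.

(1) series reduction of F1, F2; result (2*s^2 - s - 1)/(16*s^2 - 8*s + 1)
(2) reduce the parallel group F4, F5; result (-4*s^2 - 6*s)/(2*s^2 + 3*s + 1)
(3) collapse the loop (F3 forward, (F4+F5) return); result (6*s^2 + 9*s + 3)/(2*s^3 - 15*s^2 - 26*s - 3)
(4) parallel reduction of (F1*F2), [F3/(1+F3*(F4+F5))] - this is the overall T(s), already in the required normalized form

Therefore the answer is (4*s^5 + 64*s^4 + 57*s^3 + 17*s^2 + 14*s + 6)/(32*s^5 - 256*s^4 - 294*s^3 + 145*s^2 - 2*s - 3).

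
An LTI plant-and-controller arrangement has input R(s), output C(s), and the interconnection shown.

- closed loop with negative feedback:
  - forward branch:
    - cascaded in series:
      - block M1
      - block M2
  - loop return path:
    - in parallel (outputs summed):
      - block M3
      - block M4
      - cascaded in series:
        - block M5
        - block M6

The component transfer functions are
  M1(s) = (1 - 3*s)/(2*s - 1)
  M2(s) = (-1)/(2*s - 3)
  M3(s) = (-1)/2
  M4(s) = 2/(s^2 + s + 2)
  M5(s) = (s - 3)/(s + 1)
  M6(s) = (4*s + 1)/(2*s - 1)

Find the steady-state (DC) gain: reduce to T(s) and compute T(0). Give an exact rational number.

Reducing step by step:

Step 1 - combine M1, M2 in series, giving (3*s - 1)/(4*s^2 - 8*s + 3)
Step 2 - combine M5, M6 in series, giving (4*s^2 - 11*s - 3)/(2*s^2 + s - 1)
Step 3 - combine M3, M4, (M5*M6) in parallel, giving (6*s^4 - 17*s^3 - 8*s^2 - 47*s - 14)/(4*s^4 + 6*s^3 + 8*s^2 + 2*s - 4)
Step 4 - reduce the feedback loop with forward (M1*M2) and return (M3+M4+(M5*M6)), giving (12*s^5 + 14*s^4 + 18*s^3 - 2*s^2 - 14*s + 4)/(16*s^6 + 10*s^5 - 61*s^4 - 45*s^3 - 141*s^2 + 43*s + 2)
The step-4 result is T(s). Setting s = 0: T(0) = 4/2 = 2.

Answer: 2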